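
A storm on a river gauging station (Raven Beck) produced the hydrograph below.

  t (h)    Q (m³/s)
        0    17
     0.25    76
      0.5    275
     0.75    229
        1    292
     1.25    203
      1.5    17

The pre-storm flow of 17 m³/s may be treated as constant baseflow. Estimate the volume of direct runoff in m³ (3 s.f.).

Direct-runoff ordinates (Q − Q_b): 0.0, 59.0, 258.0, 212.0, 275.0, 186.0, 0.0 m³/s.
ΣQ_DR = 990.0 m³/s.
With Δt = 0.25 h = 900 s, V = ΣQ_DR · Δt = 990.0 × 900 = 8.91 × 10^5 m³.

V ≈ 8.91 × 10^5 m³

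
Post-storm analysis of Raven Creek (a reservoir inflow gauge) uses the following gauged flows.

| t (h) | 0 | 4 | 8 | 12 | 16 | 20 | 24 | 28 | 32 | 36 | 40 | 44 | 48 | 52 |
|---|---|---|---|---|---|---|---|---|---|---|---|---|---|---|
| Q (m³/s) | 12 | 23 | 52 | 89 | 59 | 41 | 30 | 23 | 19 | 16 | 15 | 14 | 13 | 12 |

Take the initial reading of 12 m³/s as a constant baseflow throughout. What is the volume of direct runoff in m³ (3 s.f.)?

Direct-runoff ordinates (Q − Q_b): 0.0, 11.0, 40.0, 77.0, 47.0, 29.0, 18.0, 11.0, 7.0, 4.0, 3.0, 2.0, 1.0, 0.0 m³/s.
ΣQ_DR = 250.0 m³/s.
With Δt = 4 h = 14400 s, V = ΣQ_DR · Δt = 250.0 × 14400 = 3.60 × 10^6 m³.

V ≈ 3.60 × 10^6 m³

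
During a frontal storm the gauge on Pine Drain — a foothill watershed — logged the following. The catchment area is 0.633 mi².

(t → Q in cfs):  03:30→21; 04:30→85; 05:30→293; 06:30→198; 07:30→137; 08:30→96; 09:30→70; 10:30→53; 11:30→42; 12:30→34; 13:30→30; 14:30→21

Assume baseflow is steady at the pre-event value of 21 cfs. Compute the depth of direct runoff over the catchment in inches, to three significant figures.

Direct runoff: 0.0, 64.0, 272.0, 177.0, 116.0, 75.0, 49.0, 32.0, 21.0, 13.0, 9.0, 0.0 cfs; ΣQ_DR = 828.0 cfs.
V = ΣQ_DR · Δt = 828.0 × 3600 s = 2.981 × 10^6 ft³.
Over A = 0.633 mi², depth = V / A = 2.03 in.

d ≈ 2.03 in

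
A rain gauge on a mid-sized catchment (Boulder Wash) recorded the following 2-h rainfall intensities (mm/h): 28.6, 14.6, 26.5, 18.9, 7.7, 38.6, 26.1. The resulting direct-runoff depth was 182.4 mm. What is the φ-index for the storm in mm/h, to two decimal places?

Only the 6 blocks with intensity above φ contribute runoff: 28.6, 14.6, 26.5, 18.9, 38.6, 26.1 mm/h.
Σ(I−φ)·Δt = d  ⇒  (28.6+14.6+26.5+18.9+38.6+26.1 − 6φ)·2 = 182.4
φ = (153.3 − 182.4/2) / 6 = 10.35 mm/h.

φ ≈ 10.35 mm/h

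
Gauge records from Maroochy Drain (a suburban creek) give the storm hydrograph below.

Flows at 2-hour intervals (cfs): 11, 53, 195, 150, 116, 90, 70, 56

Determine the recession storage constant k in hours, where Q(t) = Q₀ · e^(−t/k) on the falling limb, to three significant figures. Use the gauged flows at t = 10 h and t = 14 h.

k ≈ 8.43 h

On the falling limb, Q drops from 90 to 56 cfs between t = 10 h and t = 14 h (Δt = 4 h).
k = −Δt / ln(Q₂/Q₁) = −4 / ln(56/90) = 8.43 h.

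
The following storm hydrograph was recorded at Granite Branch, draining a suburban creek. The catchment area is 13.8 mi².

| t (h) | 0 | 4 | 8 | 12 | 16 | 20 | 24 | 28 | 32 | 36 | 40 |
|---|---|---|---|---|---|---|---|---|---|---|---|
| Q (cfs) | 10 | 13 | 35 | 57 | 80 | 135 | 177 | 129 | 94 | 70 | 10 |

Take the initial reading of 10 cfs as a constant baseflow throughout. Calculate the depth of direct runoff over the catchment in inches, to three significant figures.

d ≈ 0.314 in

Direct runoff: 0.0, 3.0, 25.0, 47.0, 70.0, 125.0, 167.0, 119.0, 84.0, 60.0, 0.0 cfs; ΣQ_DR = 700.0 cfs.
V = ΣQ_DR · Δt = 700.0 × 14400 s = 1.008 × 10^7 ft³.
Over A = 13.8 mi², depth = V / A = 0.314 in.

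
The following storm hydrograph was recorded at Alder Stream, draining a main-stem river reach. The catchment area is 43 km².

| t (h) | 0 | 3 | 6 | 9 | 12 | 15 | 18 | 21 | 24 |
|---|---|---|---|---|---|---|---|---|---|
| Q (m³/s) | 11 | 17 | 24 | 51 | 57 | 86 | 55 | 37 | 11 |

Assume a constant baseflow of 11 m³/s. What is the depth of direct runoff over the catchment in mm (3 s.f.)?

d ≈ 62.8 mm

Direct runoff: 0.0, 6.0, 13.0, 40.0, 46.0, 75.0, 44.0, 26.0, 0.0 m³/s; ΣQ_DR = 250.0 m³/s.
V = ΣQ_DR · Δt = 250.0 × 10800 s = 2.700 × 10^6 m³.
Over A = 43 km², depth = V / A = 62.8 mm.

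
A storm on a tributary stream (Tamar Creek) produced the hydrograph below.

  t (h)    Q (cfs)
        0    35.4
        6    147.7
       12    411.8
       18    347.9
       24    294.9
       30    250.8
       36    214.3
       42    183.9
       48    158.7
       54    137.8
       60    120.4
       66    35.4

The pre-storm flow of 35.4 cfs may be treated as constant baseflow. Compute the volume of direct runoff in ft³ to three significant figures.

Direct-runoff ordinates (Q − Q_b): 0.0, 112.3, 376.4, 312.5, 259.5, 215.4, 178.9, 148.5, 123.3, 102.4, 85.0, 0.0 cfs.
ΣQ_DR = 1914 cfs.
With Δt = 6 h = 21600 s, V = ΣQ_DR · Δt = 1914 × 21600 = 4.13 × 10^7 ft³.

V ≈ 4.13 × 10^7 ft³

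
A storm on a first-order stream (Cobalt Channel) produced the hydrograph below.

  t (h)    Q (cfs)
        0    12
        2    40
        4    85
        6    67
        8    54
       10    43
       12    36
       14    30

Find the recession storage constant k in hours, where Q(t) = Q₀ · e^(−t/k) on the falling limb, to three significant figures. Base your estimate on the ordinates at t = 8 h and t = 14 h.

k ≈ 10.2 h

On the falling limb, Q drops from 54 to 30 cfs between t = 8 h and t = 14 h (Δt = 6 h).
k = −Δt / ln(Q₂/Q₁) = −6 / ln(30/54) = 10.2 h.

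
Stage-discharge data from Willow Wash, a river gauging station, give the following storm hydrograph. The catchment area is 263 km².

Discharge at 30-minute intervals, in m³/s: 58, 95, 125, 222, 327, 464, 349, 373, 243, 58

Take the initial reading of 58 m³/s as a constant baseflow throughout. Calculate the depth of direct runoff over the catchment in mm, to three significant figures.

Direct runoff: 0.0, 37.0, 67.0, 164.0, 269.0, 406.0, 291.0, 315.0, 185.0, 0.0 m³/s; ΣQ_DR = 1734 m³/s.
V = ΣQ_DR · Δt = 1734 × 1800 s = 3.121 × 10^6 m³.
Over A = 263 km², depth = V / A = 11.9 mm.

d ≈ 11.9 mm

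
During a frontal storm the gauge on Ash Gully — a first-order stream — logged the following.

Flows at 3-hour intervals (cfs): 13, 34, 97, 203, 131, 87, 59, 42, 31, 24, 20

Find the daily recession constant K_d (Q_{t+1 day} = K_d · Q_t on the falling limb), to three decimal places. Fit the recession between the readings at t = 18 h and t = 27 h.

Between t = 18 h and t = 27 h the flow falls from 59 to 24 cfs over 3×3 h = 9 h.
Per-interval ratio K = (24/59)^(1/3) = 0.7409; K_d = K^(24/3) = 0.091.

K_d ≈ 0.091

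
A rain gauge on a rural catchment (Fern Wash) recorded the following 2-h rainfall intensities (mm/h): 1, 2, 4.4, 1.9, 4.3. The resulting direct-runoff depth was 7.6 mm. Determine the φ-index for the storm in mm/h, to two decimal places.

Only the 2 blocks with intensity above φ contribute runoff: 4.4, 4.3 mm/h.
Σ(I−φ)·Δt = d  ⇒  (4.4+4.3 − 2φ)·2 = 7.6
φ = (8.700 − 7.6/2) / 2 = 2.45 mm/h.

φ ≈ 2.45 mm/h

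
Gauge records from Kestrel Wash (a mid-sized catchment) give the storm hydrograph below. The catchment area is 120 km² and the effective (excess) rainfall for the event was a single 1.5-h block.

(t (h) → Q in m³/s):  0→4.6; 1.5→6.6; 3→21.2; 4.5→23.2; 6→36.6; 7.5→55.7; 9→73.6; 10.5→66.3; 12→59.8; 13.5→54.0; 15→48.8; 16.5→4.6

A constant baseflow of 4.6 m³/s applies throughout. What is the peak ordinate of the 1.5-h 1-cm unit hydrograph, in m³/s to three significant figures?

Direct runoff: 0.0, 2.0, 16.6, 18.6, 32.0, 51.1, 69.0, 61.7, 55.2, 49.4, 44.2, 0.0 m³/s; ΣQ_DR = 399.8 m³/s, peak = 69.0 m³/s.
Runoff depth d = ΣQ_DR·Δt / A = 399.8 × 5400 / (120 km²) = 17.99 mm.
The 1-cm UH is the DRH scaled by (10 mm)/d, so U_p = 69.0 × 10/17.99 = 38.4 m³/s.

U_p ≈ 38.4 m³/s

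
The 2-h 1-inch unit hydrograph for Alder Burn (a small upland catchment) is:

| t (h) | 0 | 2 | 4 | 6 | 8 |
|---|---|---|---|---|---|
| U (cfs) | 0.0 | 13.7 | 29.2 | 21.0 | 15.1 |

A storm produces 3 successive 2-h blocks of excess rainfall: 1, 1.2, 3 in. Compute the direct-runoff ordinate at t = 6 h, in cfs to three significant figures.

By discrete convolution, Q_j = Σ (P_i / 1 in) · U_{j−i}.
At t = 6 h (j=3): Q = (1/1)·21.0 + (1.2/1)·29.2 + (3/1)·13.7 = 97.1 cfs.

Q ≈ 97.1 cfs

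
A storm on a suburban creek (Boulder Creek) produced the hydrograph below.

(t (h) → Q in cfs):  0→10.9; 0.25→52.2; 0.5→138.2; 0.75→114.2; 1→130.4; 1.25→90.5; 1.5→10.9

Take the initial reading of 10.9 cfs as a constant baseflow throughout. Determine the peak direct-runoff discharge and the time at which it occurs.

Q_p = 127.3 cfs at t = 0.5 h

Subtracting baseflow gives direct-runoff ordinates: 0.0, 41.3, 127.3, 103.3, 119.5, 79.6, 0.0 cfs.
The maximum is 127.3 cfs, occurring at the reading for t = 0.5 h.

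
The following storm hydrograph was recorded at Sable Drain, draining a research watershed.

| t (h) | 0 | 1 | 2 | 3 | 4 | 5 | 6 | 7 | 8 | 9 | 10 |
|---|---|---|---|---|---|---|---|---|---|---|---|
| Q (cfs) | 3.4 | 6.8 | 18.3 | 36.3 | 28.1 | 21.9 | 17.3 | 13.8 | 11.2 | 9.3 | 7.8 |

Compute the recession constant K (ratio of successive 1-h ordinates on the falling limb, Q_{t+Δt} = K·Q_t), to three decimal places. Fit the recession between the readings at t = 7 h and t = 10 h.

K ≈ 0.827

Using the recession-limb readings at t = 7 h and t = 10 h: Q falls from 13.8 to 7.8 cfs over 3 intervals.
K = (Q₂/Q₁)^(1/3) = (7.8/13.8)^(1/3) = 0.827.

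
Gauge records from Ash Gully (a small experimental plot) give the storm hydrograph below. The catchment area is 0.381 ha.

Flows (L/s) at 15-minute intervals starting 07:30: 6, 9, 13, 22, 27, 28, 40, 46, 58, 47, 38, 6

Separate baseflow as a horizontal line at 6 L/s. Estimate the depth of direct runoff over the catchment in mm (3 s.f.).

d ≈ 63.3 mm

Direct runoff: 0.0, 3.0, 7.0, 16.0, 21.0, 22.0, 34.0, 40.0, 52.0, 41.0, 32.0, 0.0 L/s; ΣQ_DR = 268.0 L/s.
V = ΣQ_DR · Δt = 268.0 × 900 s = 2.412 × 10^5 L.
Over A = 0.381 ha, depth = V / A = 63.3 mm.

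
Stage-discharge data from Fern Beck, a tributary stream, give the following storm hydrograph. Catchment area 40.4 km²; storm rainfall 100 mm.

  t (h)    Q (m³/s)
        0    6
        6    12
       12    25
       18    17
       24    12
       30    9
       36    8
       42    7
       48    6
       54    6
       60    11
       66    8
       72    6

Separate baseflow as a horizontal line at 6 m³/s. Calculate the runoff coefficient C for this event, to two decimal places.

C ≈ 0.29

ΣQ_DR = 55.00 m³/s; V = ΣQ_DR·Δt = 1.188 × 10^6 m³.
Runoff depth d = V / A = 29.41 mm.
C = d / P = 29.41 / 100 = 0.29.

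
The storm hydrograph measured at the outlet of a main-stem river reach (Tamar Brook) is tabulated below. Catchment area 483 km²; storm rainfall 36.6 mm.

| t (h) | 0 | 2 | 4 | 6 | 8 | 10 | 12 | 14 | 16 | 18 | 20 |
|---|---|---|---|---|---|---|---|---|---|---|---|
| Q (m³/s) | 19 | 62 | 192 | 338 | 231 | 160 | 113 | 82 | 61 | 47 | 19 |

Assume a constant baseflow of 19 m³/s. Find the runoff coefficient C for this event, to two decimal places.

C ≈ 0.45

ΣQ_DR = 1115 m³/s; V = ΣQ_DR·Δt = 8.028 × 10^6 m³.
Runoff depth d = V / A = 16.62 mm.
C = d / P = 16.62 / 36.6 = 0.45.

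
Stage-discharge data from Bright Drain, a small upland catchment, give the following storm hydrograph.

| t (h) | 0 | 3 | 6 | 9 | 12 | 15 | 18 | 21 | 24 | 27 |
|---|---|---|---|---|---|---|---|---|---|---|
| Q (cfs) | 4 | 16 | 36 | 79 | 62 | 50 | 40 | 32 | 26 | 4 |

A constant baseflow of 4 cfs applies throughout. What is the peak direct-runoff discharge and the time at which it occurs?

Q_p = 75.0 cfs at t = 9 h

Subtracting baseflow gives direct-runoff ordinates: 0.0, 12.0, 32.0, 75.0, 58.0, 46.0, 36.0, 28.0, 22.0, 0.0 cfs.
The maximum is 75.0 cfs, occurring at the reading for t = 9 h.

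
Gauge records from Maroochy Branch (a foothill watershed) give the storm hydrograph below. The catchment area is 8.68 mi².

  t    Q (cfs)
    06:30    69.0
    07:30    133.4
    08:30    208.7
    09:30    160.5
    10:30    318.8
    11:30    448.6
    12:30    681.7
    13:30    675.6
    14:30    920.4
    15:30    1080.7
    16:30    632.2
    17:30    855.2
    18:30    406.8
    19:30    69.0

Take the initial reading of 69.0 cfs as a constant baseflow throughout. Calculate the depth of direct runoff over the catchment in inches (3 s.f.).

d ≈ 1.02 in

Direct runoff: 0.0, 64.4, 139.7, 91.5, 249.8, 379.6, 612.7, 606.6, 851.4, 1011.7, 563.2, 786.2, 337.8, 0.0 cfs; ΣQ_DR = 5695 cfs.
V = ΣQ_DR · Δt = 5695 × 3600 s = 2.050 × 10^7 ft³.
Over A = 8.68 mi², depth = V / A = 1.02 in.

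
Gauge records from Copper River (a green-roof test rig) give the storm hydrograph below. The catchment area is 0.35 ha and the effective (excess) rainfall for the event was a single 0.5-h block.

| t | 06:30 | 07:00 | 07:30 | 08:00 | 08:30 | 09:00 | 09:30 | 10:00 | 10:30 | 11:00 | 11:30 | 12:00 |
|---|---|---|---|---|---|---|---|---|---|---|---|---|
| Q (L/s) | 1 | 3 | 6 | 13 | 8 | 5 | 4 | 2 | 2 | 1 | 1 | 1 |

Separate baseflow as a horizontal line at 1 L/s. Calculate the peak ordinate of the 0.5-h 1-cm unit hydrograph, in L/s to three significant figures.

Direct runoff: 0.0, 2.0, 5.0, 12.0, 7.0, 4.0, 3.0, 1.0, 1.0, 0.0, 0.0, 0.0 L/s; ΣQ_DR = 35.00 L/s, peak = 12.0 L/s.
Runoff depth d = ΣQ_DR·Δt / A = 35.00 × 1800 / (0.35 ha) = 18.00 mm.
The 1-cm UH is the DRH scaled by (10 mm)/d, so U_p = 12.0 × 10/18.00 = 6.67 L/s.

U_p ≈ 6.67 L/s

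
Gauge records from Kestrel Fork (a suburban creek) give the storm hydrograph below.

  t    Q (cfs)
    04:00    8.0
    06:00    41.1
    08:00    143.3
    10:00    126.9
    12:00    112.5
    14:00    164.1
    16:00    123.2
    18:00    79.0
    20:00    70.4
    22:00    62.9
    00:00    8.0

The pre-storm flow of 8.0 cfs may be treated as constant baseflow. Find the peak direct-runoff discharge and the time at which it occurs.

Subtracting baseflow gives direct-runoff ordinates: 0.0, 33.1, 135.3, 118.9, 104.5, 156.1, 115.2, 71.0, 62.4, 54.9, 0.0 cfs.
The maximum is 156.1 cfs, occurring at the reading for t = 14:00.

Q_p = 156.1 cfs at t = 14:00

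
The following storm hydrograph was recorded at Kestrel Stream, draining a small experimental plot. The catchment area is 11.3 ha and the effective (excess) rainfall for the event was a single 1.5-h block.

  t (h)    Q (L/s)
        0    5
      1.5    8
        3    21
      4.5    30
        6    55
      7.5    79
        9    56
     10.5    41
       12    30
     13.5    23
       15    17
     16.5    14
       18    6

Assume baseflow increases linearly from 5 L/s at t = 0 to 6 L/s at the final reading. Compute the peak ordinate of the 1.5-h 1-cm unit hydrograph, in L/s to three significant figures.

Direct runoff: 0.00, 2.92, 15.83, 24.75, 49.67, 73.58, 50.50, 35.42, 24.33, 17.25, 11.17, 8.08, 0.00 L/s; ΣQ_DR = 313.5 L/s, peak = 73.58 L/s.
Runoff depth d = ΣQ_DR·Δt / A = 313.5 × 5400 / (11.3 ha) = 14.98 mm.
The 1-cm UH is the DRH scaled by (10 mm)/d, so U_p = 73.58 × 10/14.98 = 49.1 L/s.

U_p ≈ 49.1 L/s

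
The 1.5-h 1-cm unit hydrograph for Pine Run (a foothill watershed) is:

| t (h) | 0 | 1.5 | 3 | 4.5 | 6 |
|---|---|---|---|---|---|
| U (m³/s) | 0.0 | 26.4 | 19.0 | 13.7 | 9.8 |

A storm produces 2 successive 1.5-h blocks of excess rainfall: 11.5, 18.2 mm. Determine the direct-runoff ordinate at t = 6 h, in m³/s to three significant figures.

Q ≈ 36.2 m³/s

By discrete convolution, Q_j = Σ (P_i / 10 mm) · U_{j−i}.
At t = 6 h (j=4): Q = (11.5/10)·9.8 + (18.2/10)·13.7 = 36.2 m³/s.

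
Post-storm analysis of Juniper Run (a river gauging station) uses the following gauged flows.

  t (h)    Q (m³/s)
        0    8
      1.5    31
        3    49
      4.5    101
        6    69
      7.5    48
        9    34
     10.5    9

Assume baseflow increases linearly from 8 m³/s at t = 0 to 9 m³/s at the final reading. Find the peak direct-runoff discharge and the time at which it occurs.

Subtracting baseflow gives direct-runoff ordinates: 0.00, 22.86, 40.71, 92.57, 60.43, 39.29, 25.14, 0.00 m³/s.
The maximum is 92.57 m³/s, occurring at the reading for t = 4.5 h.

Q_p = 92.57 m³/s at t = 4.5 h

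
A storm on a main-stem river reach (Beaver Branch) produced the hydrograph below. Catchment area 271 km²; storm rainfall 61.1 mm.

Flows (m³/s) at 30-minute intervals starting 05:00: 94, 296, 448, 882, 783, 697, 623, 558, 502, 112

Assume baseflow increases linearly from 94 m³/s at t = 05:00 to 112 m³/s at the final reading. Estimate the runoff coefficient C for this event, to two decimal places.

C ≈ 0.43

ΣQ_DR = 3965 m³/s; V = ΣQ_DR·Δt = 7.137 × 10^6 m³.
Runoff depth d = V / A = 26.34 mm.
C = d / P = 26.34 / 61.1 = 0.43.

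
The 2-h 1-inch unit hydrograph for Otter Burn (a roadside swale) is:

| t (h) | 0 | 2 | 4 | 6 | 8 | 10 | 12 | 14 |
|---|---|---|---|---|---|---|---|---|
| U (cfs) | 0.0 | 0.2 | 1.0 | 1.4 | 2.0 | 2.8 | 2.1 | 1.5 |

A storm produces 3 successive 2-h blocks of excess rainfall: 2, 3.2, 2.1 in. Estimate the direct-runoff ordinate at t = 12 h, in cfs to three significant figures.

By discrete convolution, Q_j = Σ (P_i / 1 in) · U_{j−i}.
At t = 12 h (j=6): Q = (2/1)·2.1 + (3.2/1)·2.8 + (2.1/1)·2.0 = 17.4 cfs.

Q ≈ 17.4 cfs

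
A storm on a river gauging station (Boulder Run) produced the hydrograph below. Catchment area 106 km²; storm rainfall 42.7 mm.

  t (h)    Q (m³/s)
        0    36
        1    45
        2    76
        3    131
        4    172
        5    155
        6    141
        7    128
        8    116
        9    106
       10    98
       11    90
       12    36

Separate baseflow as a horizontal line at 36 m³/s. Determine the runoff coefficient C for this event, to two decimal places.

ΣQ_DR = 862.0 m³/s; V = ΣQ_DR·Δt = 3.103 × 10^6 m³.
Runoff depth d = V / A = 29.28 mm.
C = d / P = 29.28 / 42.7 = 0.69.

C ≈ 0.69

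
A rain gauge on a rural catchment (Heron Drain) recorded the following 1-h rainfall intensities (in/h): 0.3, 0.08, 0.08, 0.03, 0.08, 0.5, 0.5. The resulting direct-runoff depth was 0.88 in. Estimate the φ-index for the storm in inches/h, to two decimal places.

Only the 3 blocks with intensity above φ contribute runoff: 0.3, 0.5, 0.5 in/h.
Σ(I−φ)·Δt = d  ⇒  (0.3+0.5+0.5 − 3φ)·1 = 0.88
φ = (1.300 − 0.88/1) / 3 = 0.14 in/h.

φ ≈ 0.14 in/h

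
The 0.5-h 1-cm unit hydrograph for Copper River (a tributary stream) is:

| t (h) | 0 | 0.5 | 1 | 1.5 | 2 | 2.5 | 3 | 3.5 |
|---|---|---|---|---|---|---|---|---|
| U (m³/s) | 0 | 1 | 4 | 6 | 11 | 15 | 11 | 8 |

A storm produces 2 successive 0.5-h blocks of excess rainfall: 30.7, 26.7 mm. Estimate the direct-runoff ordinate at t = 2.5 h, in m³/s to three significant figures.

By discrete convolution, Q_j = Σ (P_i / 10 mm) · U_{j−i}.
At t = 2.5 h (j=5): Q = (30.7/10)·15 + (26.7/10)·11 = 75.4 m³/s.

Q ≈ 75.4 m³/s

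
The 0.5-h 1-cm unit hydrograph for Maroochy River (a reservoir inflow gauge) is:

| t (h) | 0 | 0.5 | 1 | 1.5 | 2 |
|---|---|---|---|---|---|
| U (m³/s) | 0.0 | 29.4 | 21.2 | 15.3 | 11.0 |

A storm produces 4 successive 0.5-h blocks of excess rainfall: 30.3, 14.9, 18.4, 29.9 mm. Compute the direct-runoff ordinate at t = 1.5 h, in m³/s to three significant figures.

Q ≈ 132 m³/s

By discrete convolution, Q_j = Σ (P_i / 10 mm) · U_{j−i}.
At t = 1.5 h (j=3): Q = (30.3/10)·15.3 + (14.9/10)·21.2 + (18.4/10)·29.4 + (29.9/10)·0.0 = 132 m³/s.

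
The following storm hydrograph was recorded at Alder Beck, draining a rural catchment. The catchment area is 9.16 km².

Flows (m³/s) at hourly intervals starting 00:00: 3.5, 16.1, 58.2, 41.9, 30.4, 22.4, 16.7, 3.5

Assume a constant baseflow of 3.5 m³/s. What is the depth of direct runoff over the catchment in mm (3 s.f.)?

Direct runoff: 0.0, 12.6, 54.7, 38.4, 26.9, 18.9, 13.2, 0.0 m³/s; ΣQ_DR = 164.7 m³/s.
V = ΣQ_DR · Δt = 164.7 × 3600 s = 5.929 × 10^5 m³.
Over A = 9.16 km², depth = V / A = 64.7 mm.

d ≈ 64.7 mm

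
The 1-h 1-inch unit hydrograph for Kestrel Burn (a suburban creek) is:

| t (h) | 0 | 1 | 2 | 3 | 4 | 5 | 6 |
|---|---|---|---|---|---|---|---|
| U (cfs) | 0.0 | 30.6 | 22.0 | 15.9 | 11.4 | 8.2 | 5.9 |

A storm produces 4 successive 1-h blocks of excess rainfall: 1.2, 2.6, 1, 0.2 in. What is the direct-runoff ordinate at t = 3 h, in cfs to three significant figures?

Q ≈ 107 cfs

By discrete convolution, Q_j = Σ (P_i / 1 in) · U_{j−i}.
At t = 3 h (j=3): Q = (1.2/1)·15.9 + (2.6/1)·22.0 + (1/1)·30.6 + (0.2/1)·0.0 = 107 cfs.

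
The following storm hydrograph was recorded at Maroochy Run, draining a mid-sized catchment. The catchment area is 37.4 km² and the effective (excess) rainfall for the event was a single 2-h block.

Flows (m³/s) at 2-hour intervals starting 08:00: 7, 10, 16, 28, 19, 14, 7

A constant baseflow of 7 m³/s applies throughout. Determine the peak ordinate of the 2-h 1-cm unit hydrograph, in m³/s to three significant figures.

U_p ≈ 21.0 m³/s

Direct runoff: 0.0, 3.0, 9.0, 21.0, 12.0, 7.0, 0.0 m³/s; ΣQ_DR = 52.00 m³/s, peak = 21.0 m³/s.
Runoff depth d = ΣQ_DR·Δt / A = 52.00 × 7200 / (37.4 km²) = 10.01 mm.
The 1-cm UH is the DRH scaled by (10 mm)/d, so U_p = 21.0 × 10/10.01 = 21.0 m³/s.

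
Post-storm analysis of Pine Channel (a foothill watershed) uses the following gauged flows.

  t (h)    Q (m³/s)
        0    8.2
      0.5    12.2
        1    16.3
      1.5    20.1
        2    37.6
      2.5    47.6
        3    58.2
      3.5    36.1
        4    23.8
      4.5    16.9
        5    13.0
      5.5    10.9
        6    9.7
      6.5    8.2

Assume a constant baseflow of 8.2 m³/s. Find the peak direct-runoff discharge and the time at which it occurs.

Q_p = 50.0 m³/s at t = 3 h

Subtracting baseflow gives direct-runoff ordinates: 0.0, 4.0, 8.1, 11.9, 29.4, 39.4, 50.0, 27.9, 15.6, 8.7, 4.8, 2.7, 1.5, 0.0 m³/s.
The maximum is 50.0 m³/s, occurring at the reading for t = 3 h.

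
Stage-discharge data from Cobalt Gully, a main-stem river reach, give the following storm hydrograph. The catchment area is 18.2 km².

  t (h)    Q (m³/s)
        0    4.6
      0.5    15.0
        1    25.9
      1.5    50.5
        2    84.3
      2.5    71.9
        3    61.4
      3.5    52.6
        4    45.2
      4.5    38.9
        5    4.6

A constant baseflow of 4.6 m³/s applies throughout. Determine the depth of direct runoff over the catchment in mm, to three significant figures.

Direct runoff: 0.0, 10.4, 21.3, 45.9, 79.7, 67.3, 56.8, 48.0, 40.6, 34.3, 0.0 m³/s; ΣQ_DR = 404.3 m³/s.
V = ΣQ_DR · Δt = 404.3 × 1800 s = 7.277 × 10^5 m³.
Over A = 18.2 km², depth = V / A = 40.0 mm.

d ≈ 40.0 mm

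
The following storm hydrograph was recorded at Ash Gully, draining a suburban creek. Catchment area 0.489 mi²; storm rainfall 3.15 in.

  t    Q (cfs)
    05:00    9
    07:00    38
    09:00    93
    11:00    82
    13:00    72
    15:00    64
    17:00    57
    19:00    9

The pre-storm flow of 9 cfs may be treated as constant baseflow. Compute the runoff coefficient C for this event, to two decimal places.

ΣQ_DR = 352.0 cfs; V = ΣQ_DR·Δt = 2.534 × 10^6 ft³.
Runoff depth d = V / A = 2.231 in.
C = d / P = 2.231 / 3.15 = 0.71.

C ≈ 0.71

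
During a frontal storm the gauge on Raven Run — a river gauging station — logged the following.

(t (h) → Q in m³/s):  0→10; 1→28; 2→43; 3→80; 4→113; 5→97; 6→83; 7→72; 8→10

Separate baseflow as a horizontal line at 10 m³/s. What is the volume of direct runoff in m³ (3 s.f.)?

V ≈ 1.61 × 10^6 m³

Direct-runoff ordinates (Q − Q_b): 0.0, 18.0, 33.0, 70.0, 103.0, 87.0, 73.0, 62.0, 0.0 m³/s.
ΣQ_DR = 446.0 m³/s.
With Δt = 1 h = 3600 s, V = ΣQ_DR · Δt = 446.0 × 3600 = 1.61 × 10^6 m³.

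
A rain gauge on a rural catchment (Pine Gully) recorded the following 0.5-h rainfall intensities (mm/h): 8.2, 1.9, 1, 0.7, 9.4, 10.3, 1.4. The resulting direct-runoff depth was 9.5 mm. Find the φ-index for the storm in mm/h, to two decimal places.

Only the 3 blocks with intensity above φ contribute runoff: 8.2, 9.4, 10.3 mm/h.
Σ(I−φ)·Δt = d  ⇒  (8.2+9.4+10.3 − 3φ)·0.5 = 9.5
φ = (27.90 − 9.5/0.5) / 3 = 2.97 mm/h.

φ ≈ 2.97 mm/h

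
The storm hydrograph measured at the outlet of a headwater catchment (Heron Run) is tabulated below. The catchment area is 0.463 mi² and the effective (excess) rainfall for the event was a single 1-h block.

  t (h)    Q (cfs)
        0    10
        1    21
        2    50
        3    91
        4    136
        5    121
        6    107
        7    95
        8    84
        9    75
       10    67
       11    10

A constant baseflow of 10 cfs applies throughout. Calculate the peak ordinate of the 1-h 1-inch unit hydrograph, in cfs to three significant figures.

Direct runoff: 0.0, 11.0, 40.0, 81.0, 126.0, 111.0, 97.0, 85.0, 74.0, 65.0, 57.0, 0.0 cfs; ΣQ_DR = 747.0 cfs, peak = 126.0 cfs.
Runoff depth d = ΣQ_DR·Δt / A = 747.0 × 3600 / (0.463 mi²) = 2.500 in.
The 1-inch UH is the DRH scaled by (1 in)/d, so U_p = 126.0 × 1/2.500 = 50.4 cfs.

U_p ≈ 50.4 cfs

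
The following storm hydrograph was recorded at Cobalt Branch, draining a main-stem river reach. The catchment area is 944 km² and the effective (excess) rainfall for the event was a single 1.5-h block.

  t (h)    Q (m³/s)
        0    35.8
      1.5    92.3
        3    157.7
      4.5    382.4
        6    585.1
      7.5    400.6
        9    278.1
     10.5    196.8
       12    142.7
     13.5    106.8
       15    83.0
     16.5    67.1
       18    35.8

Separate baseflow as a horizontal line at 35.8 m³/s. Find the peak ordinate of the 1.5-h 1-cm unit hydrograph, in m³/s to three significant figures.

Direct runoff: 0.0, 56.5, 121.9, 346.6, 549.3, 364.8, 242.3, 161.0, 106.9, 71.0, 47.2, 31.3, 0.0 m³/s; ΣQ_DR = 2099 m³/s, peak = 549.3 m³/s.
Runoff depth d = ΣQ_DR·Δt / A = 2099 × 5400 / (944 km²) = 12.01 mm.
The 1-cm UH is the DRH scaled by (10 mm)/d, so U_p = 549.3 × 10/12.01 = 458 m³/s.

U_p ≈ 458 m³/s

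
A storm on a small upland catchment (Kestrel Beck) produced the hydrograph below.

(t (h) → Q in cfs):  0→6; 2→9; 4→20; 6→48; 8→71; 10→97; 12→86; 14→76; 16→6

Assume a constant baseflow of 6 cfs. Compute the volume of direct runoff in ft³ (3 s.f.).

V ≈ 2.63 × 10^6 ft³

Direct-runoff ordinates (Q − Q_b): 0.0, 3.0, 14.0, 42.0, 65.0, 91.0, 80.0, 70.0, 0.0 cfs.
ΣQ_DR = 365.0 cfs.
With Δt = 2 h = 7200 s, V = ΣQ_DR · Δt = 365.0 × 7200 = 2.63 × 10^6 ft³.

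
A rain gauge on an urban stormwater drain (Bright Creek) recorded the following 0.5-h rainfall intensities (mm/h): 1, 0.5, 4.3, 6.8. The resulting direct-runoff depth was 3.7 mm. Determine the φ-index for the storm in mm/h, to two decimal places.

φ ≈ 1.85 mm/h

Only the 2 blocks with intensity above φ contribute runoff: 4.3, 6.8 mm/h.
Σ(I−φ)·Δt = d  ⇒  (4.3+6.8 − 2φ)·0.5 = 3.7
φ = (11.10 − 3.7/0.5) / 2 = 1.85 mm/h.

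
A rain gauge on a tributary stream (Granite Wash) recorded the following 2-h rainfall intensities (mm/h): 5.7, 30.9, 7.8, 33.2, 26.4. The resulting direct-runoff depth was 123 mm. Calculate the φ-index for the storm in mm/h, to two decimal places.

Only the 3 blocks with intensity above φ contribute runoff: 30.9, 33.2, 26.4 mm/h.
Σ(I−φ)·Δt = d  ⇒  (30.9+33.2+26.4 − 3φ)·2 = 123
φ = (90.50 − 123/2) / 3 = 9.67 mm/h.

φ ≈ 9.67 mm/h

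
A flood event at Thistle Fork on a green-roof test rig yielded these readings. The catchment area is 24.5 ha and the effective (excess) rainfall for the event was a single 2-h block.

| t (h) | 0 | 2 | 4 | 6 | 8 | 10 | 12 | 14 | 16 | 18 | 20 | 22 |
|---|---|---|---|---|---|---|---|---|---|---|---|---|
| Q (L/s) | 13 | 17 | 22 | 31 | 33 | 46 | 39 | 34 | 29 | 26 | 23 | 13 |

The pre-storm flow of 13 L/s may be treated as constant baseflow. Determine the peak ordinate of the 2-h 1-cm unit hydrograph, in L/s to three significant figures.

Direct runoff: 0.0, 4.0, 9.0, 18.0, 20.0, 33.0, 26.0, 21.0, 16.0, 13.0, 10.0, 0.0 L/s; ΣQ_DR = 170.0 L/s, peak = 33.0 L/s.
Runoff depth d = ΣQ_DR·Δt / A = 170.0 × 7200 / (24.5 ha) = 4.996 mm.
The 1-cm UH is the DRH scaled by (10 mm)/d, so U_p = 33.0 × 10/4.996 = 66.1 L/s.

U_p ≈ 66.1 L/s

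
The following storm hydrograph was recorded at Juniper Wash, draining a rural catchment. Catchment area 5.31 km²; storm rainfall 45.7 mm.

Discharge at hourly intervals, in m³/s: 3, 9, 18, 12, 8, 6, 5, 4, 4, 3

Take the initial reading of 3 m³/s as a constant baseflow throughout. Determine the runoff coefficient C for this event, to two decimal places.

C ≈ 0.62

ΣQ_DR = 42.00 m³/s; V = ΣQ_DR·Δt = 1.512 × 10^5 m³.
Runoff depth d = V / A = 28.47 mm.
C = d / P = 28.47 / 45.7 = 0.62.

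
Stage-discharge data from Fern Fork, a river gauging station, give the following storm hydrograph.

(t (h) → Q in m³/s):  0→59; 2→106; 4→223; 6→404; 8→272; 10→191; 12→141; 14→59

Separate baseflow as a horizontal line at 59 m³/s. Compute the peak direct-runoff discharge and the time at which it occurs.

Subtracting baseflow gives direct-runoff ordinates: 0.0, 47.0, 164.0, 345.0, 213.0, 132.0, 82.0, 0.0 m³/s.
The maximum is 345.0 m³/s, occurring at the reading for t = 6 h.

Q_p = 345.0 m³/s at t = 6 h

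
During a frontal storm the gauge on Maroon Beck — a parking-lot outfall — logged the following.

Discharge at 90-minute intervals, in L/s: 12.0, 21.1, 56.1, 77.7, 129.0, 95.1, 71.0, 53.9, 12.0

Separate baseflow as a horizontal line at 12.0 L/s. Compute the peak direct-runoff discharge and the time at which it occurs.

Q_p = 117.0 L/s at t = 6 h

Subtracting baseflow gives direct-runoff ordinates: 0.0, 9.1, 44.1, 65.7, 117.0, 83.1, 59.0, 41.9, 0.0 L/s.
The maximum is 117.0 L/s, occurring at the reading for t = 6 h.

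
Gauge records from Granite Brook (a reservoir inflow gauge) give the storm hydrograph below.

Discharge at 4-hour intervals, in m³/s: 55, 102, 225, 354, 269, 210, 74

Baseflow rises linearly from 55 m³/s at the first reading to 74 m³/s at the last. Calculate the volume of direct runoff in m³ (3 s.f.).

Direct-runoff ordinates (Q − Q_b): 0.00, 43.83, 163.67, 289.50, 201.33, 139.17, 0.00 m³/s.
ΣQ_DR = 837.5 m³/s.
With Δt = 4 h = 14400 s, V = ΣQ_DR · Δt = 837.5 × 14400 = 1.21 × 10^7 m³.

V ≈ 1.21 × 10^7 m³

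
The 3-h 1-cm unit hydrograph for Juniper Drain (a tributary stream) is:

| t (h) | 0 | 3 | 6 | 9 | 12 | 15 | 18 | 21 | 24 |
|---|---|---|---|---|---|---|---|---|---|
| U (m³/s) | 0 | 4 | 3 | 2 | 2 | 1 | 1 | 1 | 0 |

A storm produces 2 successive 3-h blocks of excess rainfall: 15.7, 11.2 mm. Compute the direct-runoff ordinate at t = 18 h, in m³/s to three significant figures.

By discrete convolution, Q_j = Σ (P_i / 10 mm) · U_{j−i}.
At t = 18 h (j=6): Q = (15.7/10)·1 + (11.2/10)·1 = 2.69 m³/s.

Q ≈ 2.69 m³/s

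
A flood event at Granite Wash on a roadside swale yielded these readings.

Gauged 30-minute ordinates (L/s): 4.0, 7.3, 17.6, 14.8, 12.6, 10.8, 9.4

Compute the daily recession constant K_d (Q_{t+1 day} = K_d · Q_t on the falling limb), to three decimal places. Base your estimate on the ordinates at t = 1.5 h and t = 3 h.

K_d ≈ 0.001

Between t = 1.5 h and t = 3 h the flow falls from 14.8 to 9.4 L/s over 3×0.5 h = 1.5 h.
Per-interval ratio K = (9.4/14.8)^(1/3) = 0.8596; K_d = K^(24/0.5) = 0.001.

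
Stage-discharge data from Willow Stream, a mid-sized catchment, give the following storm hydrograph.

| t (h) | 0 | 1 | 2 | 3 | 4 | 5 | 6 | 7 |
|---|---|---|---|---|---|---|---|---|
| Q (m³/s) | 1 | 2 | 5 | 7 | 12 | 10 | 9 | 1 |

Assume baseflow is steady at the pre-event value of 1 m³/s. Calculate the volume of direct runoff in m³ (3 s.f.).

V ≈ 1.40 × 10^5 m³

Direct-runoff ordinates (Q − Q_b): 0.0, 1.0, 4.0, 6.0, 11.0, 9.0, 8.0, 0.0 m³/s.
ΣQ_DR = 39.00 m³/s.
With Δt = 1 h = 3600 s, V = ΣQ_DR · Δt = 39.00 × 3600 = 1.40 × 10^5 m³.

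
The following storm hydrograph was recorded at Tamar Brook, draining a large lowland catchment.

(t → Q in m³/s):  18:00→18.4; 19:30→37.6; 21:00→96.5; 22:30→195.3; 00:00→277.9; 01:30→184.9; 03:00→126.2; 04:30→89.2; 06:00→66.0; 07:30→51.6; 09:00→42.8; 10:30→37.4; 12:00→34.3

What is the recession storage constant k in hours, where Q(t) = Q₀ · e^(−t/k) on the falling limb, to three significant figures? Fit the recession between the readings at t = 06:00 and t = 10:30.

On the falling limb, Q drops from 66.0 to 37.4 m³/s between t = 06:00 and t = 10:30 (Δt = 4.5 h).
k = −Δt / ln(Q₂/Q₁) = −4.5 / ln(37.4/66.0) = 7.92 h.

k ≈ 7.92 h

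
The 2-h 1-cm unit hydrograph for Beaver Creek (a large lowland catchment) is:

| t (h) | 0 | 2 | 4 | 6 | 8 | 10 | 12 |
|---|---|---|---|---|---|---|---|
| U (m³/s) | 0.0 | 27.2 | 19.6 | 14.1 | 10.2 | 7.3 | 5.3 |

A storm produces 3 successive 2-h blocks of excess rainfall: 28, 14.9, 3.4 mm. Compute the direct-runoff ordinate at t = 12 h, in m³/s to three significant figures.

By discrete convolution, Q_j = Σ (P_i / 10 mm) · U_{j−i}.
At t = 12 h (j=6): Q = (28/10)·5.3 + (14.9/10)·7.3 + (3.4/10)·10.2 = 29.2 m³/s.

Q ≈ 29.2 m³/s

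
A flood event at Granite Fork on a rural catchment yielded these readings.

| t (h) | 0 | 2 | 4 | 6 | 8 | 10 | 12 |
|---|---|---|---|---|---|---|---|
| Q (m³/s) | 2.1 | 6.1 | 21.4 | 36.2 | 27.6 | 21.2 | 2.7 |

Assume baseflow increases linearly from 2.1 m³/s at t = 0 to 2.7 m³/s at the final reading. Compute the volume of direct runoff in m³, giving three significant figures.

Direct-runoff ordinates (Q − Q_b): 0.00, 3.90, 19.10, 33.80, 25.10, 18.60, 0.00 m³/s.
ΣQ_DR = 100.5 m³/s.
With Δt = 2 h = 7200 s, V = ΣQ_DR · Δt = 100.5 × 7200 = 7.24 × 10^5 m³.

V ≈ 7.24 × 10^5 m³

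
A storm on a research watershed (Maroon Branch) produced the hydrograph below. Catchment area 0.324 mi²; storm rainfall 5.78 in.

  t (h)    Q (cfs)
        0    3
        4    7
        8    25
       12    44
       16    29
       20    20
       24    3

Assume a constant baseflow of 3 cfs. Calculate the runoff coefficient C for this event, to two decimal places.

ΣQ_DR = 110.0 cfs; V = ΣQ_DR·Δt = 1.584 × 10^6 ft³.
Runoff depth d = V / A = 2.104 in.
C = d / P = 2.104 / 5.78 = 0.36.

C ≈ 0.36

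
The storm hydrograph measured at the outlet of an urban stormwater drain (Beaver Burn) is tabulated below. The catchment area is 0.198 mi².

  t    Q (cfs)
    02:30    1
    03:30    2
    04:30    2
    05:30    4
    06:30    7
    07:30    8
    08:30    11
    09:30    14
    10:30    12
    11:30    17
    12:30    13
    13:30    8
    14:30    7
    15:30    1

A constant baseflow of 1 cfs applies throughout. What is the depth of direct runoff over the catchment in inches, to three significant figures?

d ≈ 0.728 in

Direct runoff: 0.0, 1.0, 1.0, 3.0, 6.0, 7.0, 10.0, 13.0, 11.0, 16.0, 12.0, 7.0, 6.0, 0.0 cfs; ΣQ_DR = 93.00 cfs.
V = ΣQ_DR · Δt = 93.00 × 3600 s = 3.348 × 10^5 ft³.
Over A = 0.198 mi², depth = V / A = 0.728 in.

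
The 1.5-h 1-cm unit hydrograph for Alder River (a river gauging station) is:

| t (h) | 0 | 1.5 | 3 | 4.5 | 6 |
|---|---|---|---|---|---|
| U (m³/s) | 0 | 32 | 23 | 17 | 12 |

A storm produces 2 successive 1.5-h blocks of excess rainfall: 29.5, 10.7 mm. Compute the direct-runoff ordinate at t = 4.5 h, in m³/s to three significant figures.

By discrete convolution, Q_j = Σ (P_i / 10 mm) · U_{j−i}.
At t = 4.5 h (j=3): Q = (29.5/10)·17 + (10.7/10)·23 = 74.8 m³/s.

Q ≈ 74.8 m³/s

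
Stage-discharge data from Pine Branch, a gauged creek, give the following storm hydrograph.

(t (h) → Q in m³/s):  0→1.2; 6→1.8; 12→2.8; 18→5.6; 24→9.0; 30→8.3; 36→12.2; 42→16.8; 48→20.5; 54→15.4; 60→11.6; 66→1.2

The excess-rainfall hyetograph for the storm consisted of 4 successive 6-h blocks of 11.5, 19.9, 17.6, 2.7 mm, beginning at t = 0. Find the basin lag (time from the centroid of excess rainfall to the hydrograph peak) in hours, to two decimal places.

t_L ≈ 37.67 h

Centroid of excess rainfall: t_c = Σ P_i·t̄_i / ΣP_i = 10.3346 h (block centres at 3, 9, 15, 21 h).
Hydrograph peak occurs at t = 48 h, so basin lag t_L = 48 − 10.3346 = 37.67 h.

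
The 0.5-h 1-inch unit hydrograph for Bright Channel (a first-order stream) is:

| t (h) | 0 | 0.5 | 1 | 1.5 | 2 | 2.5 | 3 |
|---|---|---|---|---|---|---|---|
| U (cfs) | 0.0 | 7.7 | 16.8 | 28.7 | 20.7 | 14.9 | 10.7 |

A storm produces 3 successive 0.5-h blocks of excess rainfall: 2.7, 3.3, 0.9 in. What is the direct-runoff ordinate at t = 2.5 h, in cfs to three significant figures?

Q ≈ 134 cfs

By discrete convolution, Q_j = Σ (P_i / 1 in) · U_{j−i}.
At t = 2.5 h (j=5): Q = (2.7/1)·14.9 + (3.3/1)·20.7 + (0.9/1)·28.7 = 134 cfs.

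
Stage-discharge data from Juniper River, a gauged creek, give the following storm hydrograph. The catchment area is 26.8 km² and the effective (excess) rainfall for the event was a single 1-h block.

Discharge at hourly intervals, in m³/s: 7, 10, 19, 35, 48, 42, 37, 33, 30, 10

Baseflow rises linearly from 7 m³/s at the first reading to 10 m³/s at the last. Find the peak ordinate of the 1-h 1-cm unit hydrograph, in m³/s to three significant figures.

Direct runoff: 0.00, 2.67, 11.33, 27.00, 39.67, 33.33, 28.00, 23.67, 20.33, 0.00 m³/s; ΣQ_DR = 186.0 m³/s, peak = 39.67 m³/s.
Runoff depth d = ΣQ_DR·Δt / A = 186.0 × 3600 / (26.8 km²) = 24.99 mm.
The 1-cm UH is the DRH scaled by (10 mm)/d, so U_p = 39.67 × 10/24.99 = 15.9 m³/s.

U_p ≈ 15.9 m³/s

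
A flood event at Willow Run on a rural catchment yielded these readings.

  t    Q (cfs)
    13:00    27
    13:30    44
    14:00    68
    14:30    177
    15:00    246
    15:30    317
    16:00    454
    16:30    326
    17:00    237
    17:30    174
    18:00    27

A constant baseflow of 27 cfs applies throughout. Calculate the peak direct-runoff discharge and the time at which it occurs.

Subtracting baseflow gives direct-runoff ordinates: 0.0, 17.0, 41.0, 150.0, 219.0, 290.0, 427.0, 299.0, 210.0, 147.0, 0.0 cfs.
The maximum is 427.0 cfs, occurring at the reading for t = 16:00.

Q_p = 427.0 cfs at t = 16:00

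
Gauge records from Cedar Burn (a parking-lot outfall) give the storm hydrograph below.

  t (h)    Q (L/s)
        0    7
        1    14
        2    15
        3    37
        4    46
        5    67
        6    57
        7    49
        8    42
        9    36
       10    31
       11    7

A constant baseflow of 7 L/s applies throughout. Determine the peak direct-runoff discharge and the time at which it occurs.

Q_p = 60.0 L/s at t = 5 h

Subtracting baseflow gives direct-runoff ordinates: 0.0, 7.0, 8.0, 30.0, 39.0, 60.0, 50.0, 42.0, 35.0, 29.0, 24.0, 0.0 L/s.
The maximum is 60.0 L/s, occurring at the reading for t = 5 h.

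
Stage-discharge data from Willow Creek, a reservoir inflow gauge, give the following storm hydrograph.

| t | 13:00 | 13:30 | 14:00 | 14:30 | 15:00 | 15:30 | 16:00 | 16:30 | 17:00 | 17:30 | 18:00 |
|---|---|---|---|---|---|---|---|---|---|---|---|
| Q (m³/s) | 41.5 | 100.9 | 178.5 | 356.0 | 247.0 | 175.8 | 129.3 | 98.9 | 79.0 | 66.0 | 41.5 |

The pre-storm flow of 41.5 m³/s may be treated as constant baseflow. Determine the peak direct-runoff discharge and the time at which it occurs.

Subtracting baseflow gives direct-runoff ordinates: 0.0, 59.4, 137.0, 314.5, 205.5, 134.3, 87.8, 57.4, 37.5, 24.5, 0.0 m³/s.
The maximum is 314.5 m³/s, occurring at the reading for t = 14:30.

Q_p = 314.5 m³/s at t = 14:30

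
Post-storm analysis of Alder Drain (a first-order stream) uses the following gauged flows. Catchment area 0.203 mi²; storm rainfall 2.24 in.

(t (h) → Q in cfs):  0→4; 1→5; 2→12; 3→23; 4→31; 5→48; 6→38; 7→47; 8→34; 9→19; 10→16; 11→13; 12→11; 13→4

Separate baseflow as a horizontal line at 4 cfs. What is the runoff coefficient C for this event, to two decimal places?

C ≈ 0.85

ΣQ_DR = 249.0 cfs; V = ΣQ_DR·Δt = 8.964 × 10^5 ft³.
Runoff depth d = V / A = 1.901 in.
C = d / P = 1.901 / 2.24 = 0.85.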